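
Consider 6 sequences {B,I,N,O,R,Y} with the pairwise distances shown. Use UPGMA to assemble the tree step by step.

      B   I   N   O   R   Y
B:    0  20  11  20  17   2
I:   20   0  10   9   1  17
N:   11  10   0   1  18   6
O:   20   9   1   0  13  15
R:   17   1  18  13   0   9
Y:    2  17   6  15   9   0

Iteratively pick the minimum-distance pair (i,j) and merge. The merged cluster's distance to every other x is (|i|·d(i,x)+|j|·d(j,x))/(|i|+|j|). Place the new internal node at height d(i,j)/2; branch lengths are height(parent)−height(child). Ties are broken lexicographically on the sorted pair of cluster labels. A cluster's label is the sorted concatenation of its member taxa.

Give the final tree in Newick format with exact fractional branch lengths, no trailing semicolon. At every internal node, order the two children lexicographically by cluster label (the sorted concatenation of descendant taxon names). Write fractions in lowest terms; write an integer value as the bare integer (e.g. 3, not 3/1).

((B:1,Y:1):99/16,((I:1/2,R:1/2):23/4,(N:1/2,O:1/2):23/4):15/16)

1. join I+R (d=1) ⇒ IR; edges |I|=1/2, |R|=1/2
  updated: d(B,IR)=37/2, d(IR,N)=14, d(IR,O)=11, d(IR,Y)=13
2. join N+O (d=1) ⇒ NO; edges |N|=1/2, |O|=1/2
  updated: d(B,NO)=31/2, d(IR,NO)=25/2, d(NO,Y)=21/2
3. join B+Y (d=2) ⇒ BY; edges |B|=1, |Y|=1
  updated: d(BY,IR)=63/4, d(BY,NO)=13
4. join IR+NO (d=25/2) ⇒ INOR; edges |IR|=23/4, |NO|=23/4
  updated: d(BY,INOR)=115/8
5. join BY+INOR (d=115/8) ⇒ BINORY; edges |BY|=99/16, |INOR|=15/16
final tree: ((B:1,Y:1):99/16,((I:1/2,R:1/2):23/4,(N:1/2,O:1/2):23/4):15/16)
total length: 181/8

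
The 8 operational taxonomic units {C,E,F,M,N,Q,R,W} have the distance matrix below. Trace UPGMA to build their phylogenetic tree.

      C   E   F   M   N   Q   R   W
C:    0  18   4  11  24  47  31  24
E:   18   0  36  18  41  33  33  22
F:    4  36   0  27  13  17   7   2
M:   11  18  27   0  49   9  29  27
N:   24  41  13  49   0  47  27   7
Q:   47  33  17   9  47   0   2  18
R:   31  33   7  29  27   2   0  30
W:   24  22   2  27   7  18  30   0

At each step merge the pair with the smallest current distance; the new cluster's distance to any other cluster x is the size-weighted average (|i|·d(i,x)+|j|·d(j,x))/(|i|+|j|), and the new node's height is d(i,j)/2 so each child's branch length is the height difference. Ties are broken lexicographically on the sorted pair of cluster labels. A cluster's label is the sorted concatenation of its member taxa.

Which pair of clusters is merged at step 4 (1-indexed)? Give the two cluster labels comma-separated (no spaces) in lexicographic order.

step 1: merge (F,W) at d=2; branch lengths F→1, W→1; new cluster FW
  updated: d(C,FW)=14, d(E,FW)=29, d(FW,M)=27, d(FW,N)=10, d(FW,Q)=35/2, d(FW,R)=37/2
step 2: merge (Q,R) at d=2; branch lengths Q→1, R→1; new cluster QR
  updated: d(C,QR)=39, d(E,QR)=33, d(FW,QR)=18, d(M,QR)=19, d(N,QR)=37
step 3: merge (FW,N) at d=10; branch lengths FW→4, N→5; new cluster FNW
  updated: d(C,FNW)=52/3, d(E,FNW)=33, d(FNW,M)=103/3, d(FNW,QR)=73/3
step 4: merge (C,M) at d=11; branch lengths C→11/2, M→11/2; new cluster CM
  updated: d(CM,E)=18, d(CM,FNW)=155/6, d(CM,QR)=29
step 5: merge (CM,E) at d=18; branch lengths CM→7/2, E→9; new cluster CEM
  updated: d(CEM,FNW)=254/9, d(CEM,QR)=91/3
step 6: merge (FNW,QR) at d=73/3; branch lengths FNW→43/6, QR→67/6; new cluster FNQRW
  updated: d(CEM,FNQRW)=436/15
step 7: merge (CEM,FNQRW) at d=436/15; branch lengths CEM→83/15, FNQRW→71/30; new cluster CEFMNQRW
final tree: (((C:11/2,M:11/2):7/2,E:9):83/15,(((F:1,W:1):4,N:5):43/6,(Q:1,R:1):67/6):71/30)
total length: 941/15

C,M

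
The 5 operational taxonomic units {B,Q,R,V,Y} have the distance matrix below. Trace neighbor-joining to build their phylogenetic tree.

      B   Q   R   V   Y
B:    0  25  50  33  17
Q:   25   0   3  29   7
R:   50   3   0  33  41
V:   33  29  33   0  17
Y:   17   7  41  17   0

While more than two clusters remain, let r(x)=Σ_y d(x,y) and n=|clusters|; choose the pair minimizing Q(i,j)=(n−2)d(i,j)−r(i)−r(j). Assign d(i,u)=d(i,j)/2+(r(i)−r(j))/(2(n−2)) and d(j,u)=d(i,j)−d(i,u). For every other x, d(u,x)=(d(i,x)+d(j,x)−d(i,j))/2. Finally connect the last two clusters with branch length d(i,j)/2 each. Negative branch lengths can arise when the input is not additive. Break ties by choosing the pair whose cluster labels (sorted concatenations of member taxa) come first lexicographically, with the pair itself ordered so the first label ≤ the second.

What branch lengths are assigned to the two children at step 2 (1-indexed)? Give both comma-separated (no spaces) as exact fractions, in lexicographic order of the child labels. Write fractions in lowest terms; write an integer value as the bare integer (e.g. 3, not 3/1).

127/8,9/8

1. join Q+R (d=3, Q=-182) ⇒ QR; edges |Q|=-9, |R|=12
  updated: d(B,QR)=36, d(QR,V)=59/2, d(QR,Y)=45/2
2. join B+Y (d=17, Q=-217/2) ⇒ BY; edges |B|=127/8, |Y|=9/8
  updated: d(BY,QR)=83/4, d(BY,V)=33/2
3. join BY+QR (d=83/4, Q=-267/4) ⇒ BQRY; edges |BY|=31/8, |QR|=135/8
  updated: d(BQRY,V)=101/8
4. join BQRY+V (d=101/8) ⇒ BQRVY; edges |BQRY|=101/16, |V|=101/16
final tree: (((B:127/8,Y:9/8):31/8,(Q:-9,R:12):135/8):101/16,V:101/16)
total length: 427/8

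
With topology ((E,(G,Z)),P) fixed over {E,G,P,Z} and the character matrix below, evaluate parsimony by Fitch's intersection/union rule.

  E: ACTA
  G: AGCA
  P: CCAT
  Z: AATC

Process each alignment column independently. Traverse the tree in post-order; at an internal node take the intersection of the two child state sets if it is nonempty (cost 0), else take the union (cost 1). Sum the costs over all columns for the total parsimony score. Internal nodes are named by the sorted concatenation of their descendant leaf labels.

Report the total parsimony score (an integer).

site 0, node GZ: G={A} ∩ Z={A} → {A} (+0)
site 0, node EGZ: E={A} ∩ GZ={A} → {A} (+0)
site 0, node EGPZ: EGZ={A} ∪ P={C} → {A,C} (+1)
site 1, node GZ: G={G} ∪ Z={A} → {A,G} (+1)
site 1, node EGZ: E={C} ∪ GZ={A,G} → {A,C,G} (+1)
site 1, node EGPZ: EGZ={A,C,G} ∩ P={C} → {C} (+0)
site 2, node GZ: G={C} ∪ Z={T} → {C,T} (+1)
site 2, node EGZ: E={T} ∩ GZ={C,T} → {T} (+0)
site 2, node EGPZ: EGZ={T} ∪ P={A} → {A,T} (+1)
site 3, node GZ: G={A} ∪ Z={C} → {A,C} (+1)
site 3, node EGZ: E={A} ∩ GZ={A,C} → {A} (+0)
site 3, node EGPZ: EGZ={A} ∪ P={T} → {A,T} (+1)
per-site changes: [1, 2, 2, 2]; total = 7

7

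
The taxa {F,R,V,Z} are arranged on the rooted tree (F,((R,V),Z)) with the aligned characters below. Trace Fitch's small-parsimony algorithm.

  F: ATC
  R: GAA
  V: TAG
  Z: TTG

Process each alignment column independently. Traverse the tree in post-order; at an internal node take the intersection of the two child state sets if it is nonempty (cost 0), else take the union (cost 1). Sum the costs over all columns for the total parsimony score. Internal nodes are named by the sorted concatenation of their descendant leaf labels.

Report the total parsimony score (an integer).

RV@0: {G} ∪ {T} = {G,T} (union, +1)
RVZ@0: {G,T} ∩ {T} = {T} (intersection, +0)
FRVZ@0: {A} ∪ {T} = {A,T} (union, +1)
RV@1: {A} ∩ {A} = {A} (intersection, +0)
RVZ@1: {A} ∪ {T} = {A,T} (union, +1)
FRVZ@1: {T} ∩ {A,T} = {T} (intersection, +0)
RV@2: {A} ∪ {G} = {A,G} (union, +1)
RVZ@2: {A,G} ∩ {G} = {G} (intersection, +0)
FRVZ@2: {C} ∪ {G} = {C,G} (union, +1)
per-site changes: [2, 1, 2]; total = 5

5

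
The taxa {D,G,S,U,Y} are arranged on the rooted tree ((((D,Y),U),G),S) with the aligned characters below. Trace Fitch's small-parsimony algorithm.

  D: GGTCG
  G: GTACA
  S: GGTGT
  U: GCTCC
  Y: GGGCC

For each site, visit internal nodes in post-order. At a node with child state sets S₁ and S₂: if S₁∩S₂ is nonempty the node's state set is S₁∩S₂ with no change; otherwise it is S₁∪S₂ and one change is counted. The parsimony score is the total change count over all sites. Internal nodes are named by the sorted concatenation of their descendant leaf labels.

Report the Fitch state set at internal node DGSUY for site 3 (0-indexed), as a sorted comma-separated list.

site 0, node DY: D={G} ∩ Y={G} → {G} (+0)
site 0, node DUY: DY={G} ∩ U={G} → {G} (+0)
site 0, node DGUY: DUY={G} ∩ G={G} → {G} (+0)
site 0, node DGSUY: DGUY={G} ∩ S={G} → {G} (+0)
site 1, node DY: D={G} ∩ Y={G} → {G} (+0)
site 1, node DUY: DY={G} ∪ U={C} → {C,G} (+1)
site 1, node DGUY: DUY={C,G} ∪ G={T} → {C,G,T} (+1)
site 1, node DGSUY: DGUY={C,G,T} ∩ S={G} → {G} (+0)
site 2, node DY: D={T} ∪ Y={G} → {G,T} (+1)
site 2, node DUY: DY={G,T} ∩ U={T} → {T} (+0)
site 2, node DGUY: DUY={T} ∪ G={A} → {A,T} (+1)
site 2, node DGSUY: DGUY={A,T} ∩ S={T} → {T} (+0)
site 3, node DY: D={C} ∩ Y={C} → {C} (+0)
site 3, node DUY: DY={C} ∩ U={C} → {C} (+0)
site 3, node DGUY: DUY={C} ∩ G={C} → {C} (+0)
site 3, node DGSUY: DGUY={C} ∪ S={G} → {C,G} (+1)
site 4, node DY: D={G} ∪ Y={C} → {C,G} (+1)
site 4, node DUY: DY={C,G} ∩ U={C} → {C} (+0)
site 4, node DGUY: DUY={C} ∪ G={A} → {A,C} (+1)
site 4, node DGSUY: DGUY={A,C} ∪ S={T} → {A,C,T} (+1)
per-site changes: [0, 2, 2, 1, 3]; total = 8

C,G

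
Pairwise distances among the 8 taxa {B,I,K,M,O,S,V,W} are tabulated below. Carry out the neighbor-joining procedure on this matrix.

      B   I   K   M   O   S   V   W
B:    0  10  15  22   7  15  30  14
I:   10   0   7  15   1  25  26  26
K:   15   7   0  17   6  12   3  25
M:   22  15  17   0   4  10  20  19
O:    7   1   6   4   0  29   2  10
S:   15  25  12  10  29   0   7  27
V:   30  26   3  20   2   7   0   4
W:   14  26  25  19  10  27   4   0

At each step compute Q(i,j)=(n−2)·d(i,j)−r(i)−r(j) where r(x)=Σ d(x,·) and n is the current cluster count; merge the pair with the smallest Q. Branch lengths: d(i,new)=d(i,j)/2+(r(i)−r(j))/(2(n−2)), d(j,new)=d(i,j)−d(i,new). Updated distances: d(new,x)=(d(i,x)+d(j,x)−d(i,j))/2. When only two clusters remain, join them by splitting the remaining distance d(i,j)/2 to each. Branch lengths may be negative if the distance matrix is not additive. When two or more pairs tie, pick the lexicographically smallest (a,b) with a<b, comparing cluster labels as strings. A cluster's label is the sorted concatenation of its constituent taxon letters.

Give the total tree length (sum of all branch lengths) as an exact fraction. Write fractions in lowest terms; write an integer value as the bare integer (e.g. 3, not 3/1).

1. join V+W (d=4, Q=-193) ⇒ VW; edges |V|=-3/4, |W|=19/4
  updated: d(B,VW)=20, d(I,VW)=24, d(K,VW)=12, d(M,VW)=35/2, d(O,VW)=4, d(S,VW)=15
2. join M+S (d=10, Q=-283/2) ⇒ MS; edges |M|=59/20, |S|=141/20
  updated: d(B,MS)=27/2, d(I,MS)=15, d(K,MS)=19/2, d(MS,O)=23/2, d(MS,VW)=45/4
3. join MS+VW (d=45/4, Q=-87) ⇒ MSVW; edges |MS|=69/16, |VW|=111/16
  updated: d(B,MSVW)=89/8, d(I,MSVW)=111/8, d(K,MSVW)=41/8, d(MSVW,O)=17/8
4. join K+MSVW (d=41/8, Q=-50) ⇒ KMSVW; edges |K|=65/24, |MSVW|=29/12
  updated: d(B,KMSVW)=21/2, d(I,KMSVW)=63/8, d(KMSVW,O)=3/2
5. join B+I (d=10, Q=-211/8) ⇒ BI; edges |B|=229/32, |I|=91/32
  updated: d(BI,KMSVW)=67/16, d(BI,O)=-1
6. join BI+KMSVW (d=67/16, Q=-75/16) ⇒ BIKMSVW; edges |BI|=27/32, |KMSVW|=107/32
  updated: d(BIKMSVW,O)=-59/32
7. join BIKMSVW+O (d=-59/32) ⇒ BIKMOSVW; edges |BIKMSVW|=-59/64, |O|=-59/64
final tree: (((B:229/32,I:91/32):27/32,(K:65/24,((M:59/20,S:141/20):69/16,(V:-3/4,W:19/4):111/16):29/12):107/32):-59/64,O:-59/64)
total length: 1367/32

1367/32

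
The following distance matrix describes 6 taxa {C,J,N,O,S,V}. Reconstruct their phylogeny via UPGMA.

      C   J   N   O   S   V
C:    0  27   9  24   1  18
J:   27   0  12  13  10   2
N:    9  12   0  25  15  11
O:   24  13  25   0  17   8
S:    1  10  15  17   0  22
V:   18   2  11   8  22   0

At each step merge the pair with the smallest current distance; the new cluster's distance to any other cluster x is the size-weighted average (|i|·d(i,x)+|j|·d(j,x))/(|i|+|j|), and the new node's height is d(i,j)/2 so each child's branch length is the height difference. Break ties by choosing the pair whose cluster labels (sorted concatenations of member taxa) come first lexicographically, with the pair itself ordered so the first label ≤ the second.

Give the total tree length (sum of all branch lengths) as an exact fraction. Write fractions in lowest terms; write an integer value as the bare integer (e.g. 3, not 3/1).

iteration 1: select C,S (d=1); attach at lengths (1/2, 1/2); label the merged cluster CS
  updated: d(CS,J)=37/2, d(CS,N)=12, d(CS,O)=41/2, d(CS,V)=20
iteration 2: select J,V (d=2); attach at lengths (1, 1); label the merged cluster JV
  updated: d(CS,JV)=77/4, d(JV,N)=23/2, d(JV,O)=21/2
iteration 3: select JV,O (d=21/2); attach at lengths (17/4, 21/4); label the merged cluster JOV
  updated: d(CS,JOV)=59/3, d(JOV,N)=16
iteration 4: select CS,N (d=12); attach at lengths (11/2, 6); label the merged cluster CNS
  updated: d(CNS,JOV)=166/9
iteration 5: select CNS,JOV (d=166/9); attach at lengths (29/9, 143/36); label the merged cluster CJNOSV
final tree: (((C:1/2,S:1/2):11/2,N:6):29/9,((J:1,V:1):17/4,O:21/4):143/36)
total length: 1123/36

1123/36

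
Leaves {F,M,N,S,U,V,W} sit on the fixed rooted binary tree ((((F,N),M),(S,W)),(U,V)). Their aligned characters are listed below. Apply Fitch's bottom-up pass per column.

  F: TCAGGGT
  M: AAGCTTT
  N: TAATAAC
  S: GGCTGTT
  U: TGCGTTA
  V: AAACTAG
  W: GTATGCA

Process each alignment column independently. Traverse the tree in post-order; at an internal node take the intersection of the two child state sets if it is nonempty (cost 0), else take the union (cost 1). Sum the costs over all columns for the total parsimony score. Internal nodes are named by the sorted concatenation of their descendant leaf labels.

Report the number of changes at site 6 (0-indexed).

4

FN@0: {T} ∩ {T} = {T} (intersection, +0)
FMN@0: {T} ∪ {A} = {A,T} (union, +1)
SW@0: {G} ∩ {G} = {G} (intersection, +0)
FMNSW@0: {A,T} ∪ {G} = {A,G,T} (union, +1)
UV@0: {T} ∪ {A} = {A,T} (union, +1)
FMNSUVW@0: {A,G,T} ∩ {A,T} = {A,T} (intersection, +0)
FN@1: {C} ∪ {A} = {A,C} (union, +1)
FMN@1: {A,C} ∩ {A} = {A} (intersection, +0)
SW@1: {G} ∪ {T} = {G,T} (union, +1)
FMNSW@1: {A} ∪ {G,T} = {A,G,T} (union, +1)
UV@1: {G} ∪ {A} = {A,G} (union, +1)
FMNSUVW@1: {A,G,T} ∩ {A,G} = {A,G} (intersection, +0)
FN@2: {A} ∩ {A} = {A} (intersection, +0)
FMN@2: {A} ∪ {G} = {A,G} (union, +1)
SW@2: {C} ∪ {A} = {A,C} (union, +1)
FMNSW@2: {A,G} ∩ {A,C} = {A} (intersection, +0)
UV@2: {C} ∪ {A} = {A,C} (union, +1)
FMNSUVW@2: {A} ∩ {A,C} = {A} (intersection, +0)
FN@3: {G} ∪ {T} = {G,T} (union, +1)
FMN@3: {G,T} ∪ {C} = {C,G,T} (union, +1)
SW@3: {T} ∩ {T} = {T} (intersection, +0)
FMNSW@3: {C,G,T} ∩ {T} = {T} (intersection, +0)
UV@3: {G} ∪ {C} = {C,G} (union, +1)
FMNSUVW@3: {T} ∪ {C,G} = {C,G,T} (union, +1)
FN@4: {G} ∪ {A} = {A,G} (union, +1)
FMN@4: {A,G} ∪ {T} = {A,G,T} (union, +1)
SW@4: {G} ∩ {G} = {G} (intersection, +0)
FMNSW@4: {A,G,T} ∩ {G} = {G} (intersection, +0)
UV@4: {T} ∩ {T} = {T} (intersection, +0)
FMNSUVW@4: {G} ∪ {T} = {G,T} (union, +1)
FN@5: {G} ∪ {A} = {A,G} (union, +1)
FMN@5: {A,G} ∪ {T} = {A,G,T} (union, +1)
SW@5: {T} ∪ {C} = {C,T} (union, +1)
FMNSW@5: {A,G,T} ∩ {C,T} = {T} (intersection, +0)
UV@5: {T} ∪ {A} = {A,T} (union, +1)
FMNSUVW@5: {T} ∩ {A,T} = {T} (intersection, +0)
FN@6: {T} ∪ {C} = {C,T} (union, +1)
FMN@6: {C,T} ∩ {T} = {T} (intersection, +0)
SW@6: {T} ∪ {A} = {A,T} (union, +1)
FMNSW@6: {T} ∩ {A,T} = {T} (intersection, +0)
UV@6: {A} ∪ {G} = {A,G} (union, +1)
FMNSUVW@6: {T} ∪ {A,G} = {A,G,T} (union, +1)
per-site changes: [3, 4, 3, 4, 3, 4, 4]; total = 25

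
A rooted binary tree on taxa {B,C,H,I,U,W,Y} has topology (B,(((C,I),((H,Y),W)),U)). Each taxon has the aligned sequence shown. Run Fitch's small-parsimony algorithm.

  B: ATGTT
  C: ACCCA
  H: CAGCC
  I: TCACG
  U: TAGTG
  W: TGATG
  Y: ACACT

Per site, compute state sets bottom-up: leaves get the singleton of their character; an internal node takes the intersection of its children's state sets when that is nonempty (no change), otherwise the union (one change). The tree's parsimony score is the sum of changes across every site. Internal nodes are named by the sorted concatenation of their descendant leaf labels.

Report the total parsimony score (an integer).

17

CI@0: {A} ∪ {T} = {A,T} (union, +1)
HY@0: {C} ∪ {A} = {A,C} (union, +1)
HWY@0: {A,C} ∪ {T} = {A,C,T} (union, +1)
CHIWY@0: {A,T} ∩ {A,C,T} = {A,T} (intersection, +0)
CHIUWY@0: {A,T} ∩ {T} = {T} (intersection, +0)
BCHIUWY@0: {A} ∪ {T} = {A,T} (union, +1)
CI@1: {C} ∩ {C} = {C} (intersection, +0)
HY@1: {A} ∪ {C} = {A,C} (union, +1)
HWY@1: {A,C} ∪ {G} = {A,C,G} (union, +1)
CHIWY@1: {C} ∩ {A,C,G} = {C} (intersection, +0)
CHIUWY@1: {C} ∪ {A} = {A,C} (union, +1)
BCHIUWY@1: {T} ∪ {A,C} = {A,C,T} (union, +1)
CI@2: {C} ∪ {A} = {A,C} (union, +1)
HY@2: {G} ∪ {A} = {A,G} (union, +1)
HWY@2: {A,G} ∩ {A} = {A} (intersection, +0)
CHIWY@2: {A,C} ∩ {A} = {A} (intersection, +0)
CHIUWY@2: {A} ∪ {G} = {A,G} (union, +1)
BCHIUWY@2: {G} ∩ {A,G} = {G} (intersection, +0)
CI@3: {C} ∩ {C} = {C} (intersection, +0)
HY@3: {C} ∩ {C} = {C} (intersection, +0)
HWY@3: {C} ∪ {T} = {C,T} (union, +1)
CHIWY@3: {C} ∩ {C,T} = {C} (intersection, +0)
CHIUWY@3: {C} ∪ {T} = {C,T} (union, +1)
BCHIUWY@3: {T} ∩ {C,T} = {T} (intersection, +0)
CI@4: {A} ∪ {G} = {A,G} (union, +1)
HY@4: {C} ∪ {T} = {C,T} (union, +1)
HWY@4: {C,T} ∪ {G} = {C,G,T} (union, +1)
CHIWY@4: {A,G} ∩ {C,G,T} = {G} (intersection, +0)
CHIUWY@4: {G} ∩ {G} = {G} (intersection, +0)
BCHIUWY@4: {T} ∪ {G} = {G,T} (union, +1)
per-site changes: [4, 4, 3, 2, 4]; total = 17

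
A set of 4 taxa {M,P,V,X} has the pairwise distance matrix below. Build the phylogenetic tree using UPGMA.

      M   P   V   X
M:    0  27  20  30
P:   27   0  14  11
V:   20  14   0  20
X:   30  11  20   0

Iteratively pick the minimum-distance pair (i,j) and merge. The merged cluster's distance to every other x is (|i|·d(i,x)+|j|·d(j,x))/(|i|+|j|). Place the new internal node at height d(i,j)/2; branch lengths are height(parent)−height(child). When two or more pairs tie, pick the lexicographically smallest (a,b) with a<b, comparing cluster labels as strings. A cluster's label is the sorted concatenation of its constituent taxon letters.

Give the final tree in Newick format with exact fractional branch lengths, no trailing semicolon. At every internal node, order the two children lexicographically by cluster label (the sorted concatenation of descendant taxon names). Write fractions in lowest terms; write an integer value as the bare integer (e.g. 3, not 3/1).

1. join P+X (d=11) ⇒ PX; edges |P|=11/2, |X|=11/2
  updated: d(M,PX)=57/2, d(PX,V)=17
2. join PX+V (d=17) ⇒ PVX; edges |PX|=3, |V|=17/2
  updated: d(M,PVX)=77/3
3. join M+PVX (d=77/3) ⇒ MPVX; edges |M|=77/6, |PVX|=13/3
final tree: (M:77/6,((P:11/2,X:11/2):3,V:17/2):13/3)
total length: 119/3

(M:77/6,((P:11/2,X:11/2):3,V:17/2):13/3)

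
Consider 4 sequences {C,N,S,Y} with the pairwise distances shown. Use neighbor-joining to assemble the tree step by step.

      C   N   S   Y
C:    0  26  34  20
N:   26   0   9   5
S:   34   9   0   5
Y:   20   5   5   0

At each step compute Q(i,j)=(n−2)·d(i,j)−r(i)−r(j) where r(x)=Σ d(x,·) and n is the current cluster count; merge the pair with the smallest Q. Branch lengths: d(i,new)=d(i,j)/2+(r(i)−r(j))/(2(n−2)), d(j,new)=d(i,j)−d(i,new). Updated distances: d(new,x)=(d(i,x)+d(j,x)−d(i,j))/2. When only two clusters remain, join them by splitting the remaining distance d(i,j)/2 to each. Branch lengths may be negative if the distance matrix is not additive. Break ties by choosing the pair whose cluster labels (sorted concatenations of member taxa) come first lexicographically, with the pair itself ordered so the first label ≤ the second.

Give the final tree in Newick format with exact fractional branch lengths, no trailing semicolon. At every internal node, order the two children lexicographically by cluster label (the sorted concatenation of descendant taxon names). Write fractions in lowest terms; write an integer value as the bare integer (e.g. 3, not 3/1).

iteration 1: select C,Y (d=20, Q=-70); attach at lengths (45/2, -5/2); label the merged cluster CY
  updated: d(CY,N)=11/2, d(CY,S)=19/2
iteration 2: select CY,N (d=11/2, Q=-24); attach at lengths (3, 5/2); label the merged cluster CNY
  updated: d(CNY,S)=13/2
iteration 3: select CNY,S (d=13/2); attach at lengths (13/4, 13/4); label the merged cluster CNSY
final tree: (((C:45/2,Y:-5/2):3,N:5/2):13/4,S:13/4)
total length: 32

(((C:45/2,Y:-5/2):3,N:5/2):13/4,S:13/4)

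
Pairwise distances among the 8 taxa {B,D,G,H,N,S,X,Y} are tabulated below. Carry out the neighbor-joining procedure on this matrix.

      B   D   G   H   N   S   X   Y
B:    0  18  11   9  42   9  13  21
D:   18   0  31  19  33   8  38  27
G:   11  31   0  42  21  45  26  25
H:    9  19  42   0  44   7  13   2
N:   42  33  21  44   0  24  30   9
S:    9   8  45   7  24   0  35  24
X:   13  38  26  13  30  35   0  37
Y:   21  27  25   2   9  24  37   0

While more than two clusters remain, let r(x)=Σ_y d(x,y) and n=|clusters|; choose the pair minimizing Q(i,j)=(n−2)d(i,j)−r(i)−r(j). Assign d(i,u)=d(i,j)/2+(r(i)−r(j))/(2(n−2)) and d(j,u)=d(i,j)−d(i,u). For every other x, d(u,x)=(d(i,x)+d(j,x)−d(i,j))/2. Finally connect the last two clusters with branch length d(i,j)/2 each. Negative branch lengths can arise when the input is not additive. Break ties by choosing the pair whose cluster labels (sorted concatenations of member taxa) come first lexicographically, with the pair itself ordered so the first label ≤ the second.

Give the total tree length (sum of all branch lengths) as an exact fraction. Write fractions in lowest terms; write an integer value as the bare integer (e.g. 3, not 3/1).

step 1: merge (N,Y) at d=9, Q=-294; branch lengths N→28/3, Y→-1/3; new cluster NY
  updated: d(B,NY)=27, d(D,NY)=51/2, d(G,NY)=37/2, d(H,NY)=37/2, d(NY,S)=39/2, d(NY,X)=29
step 2: merge (D,S) at d=8, Q=-223; branch lengths D→28/5, S→12/5; new cluster DS
  updated: d(B,DS)=19/2, d(DS,G)=34, d(DS,H)=9, d(DS,NY)=37/2, d(DS,X)=65/2
step 3: merge (G,NY) at d=37/2, Q=-169; branch lengths G→47/4, NY→27/4; new cluster GNY
  updated: d(B,GNY)=39/4, d(DS,GNY)=17, d(GNY,H)=21, d(GNY,X)=73/4
step 4: merge (DS,H) at d=9, Q=-93; branch lengths DS→43/6, H→11/6; new cluster DHS
  updated: d(B,DHS)=19/4, d(DHS,GNY)=29/2, d(DHS,X)=73/4
step 5: merge (B,DHS) at d=19/4, Q=-111/2; branch lengths B→-1/8, DHS→39/8; new cluster BDHS
  updated: d(BDHS,GNY)=39/4, d(BDHS,X)=53/4
step 6: merge (BDHS,GNY) at d=39/4, Q=-165/4; branch lengths BDHS→19/8, GNY→59/8; new cluster BDGHNSY
  updated: d(BDGHNSY,X)=87/8
step 7: merge (BDGHNSY,X) at d=87/8; branch lengths BDGHNSY→87/16, X→87/16; new cluster BDGHNSXY
final tree: (((B:-1/8,((D:28/5,S:12/5):43/6,H:11/6):39/8):19/8,(G:47/4,(N:28/3,Y:-1/3):27/4):59/8):87/16,X:87/16)
total length: 559/8

559/8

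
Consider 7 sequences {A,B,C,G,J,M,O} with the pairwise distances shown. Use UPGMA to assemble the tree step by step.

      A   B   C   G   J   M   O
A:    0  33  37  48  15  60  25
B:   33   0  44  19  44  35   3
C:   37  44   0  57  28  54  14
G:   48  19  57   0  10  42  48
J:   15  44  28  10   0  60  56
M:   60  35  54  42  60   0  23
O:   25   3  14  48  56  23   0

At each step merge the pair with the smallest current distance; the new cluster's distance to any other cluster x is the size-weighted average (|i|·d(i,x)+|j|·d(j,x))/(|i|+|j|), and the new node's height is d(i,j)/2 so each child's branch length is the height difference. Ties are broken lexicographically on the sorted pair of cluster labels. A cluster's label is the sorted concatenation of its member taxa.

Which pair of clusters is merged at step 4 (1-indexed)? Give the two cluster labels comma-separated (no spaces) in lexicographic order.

ABO,C

step 1: merge (B,O) at d=3; branch lengths B→3/2, O→3/2; new cluster BO
  updated: d(A,BO)=29, d(BO,C)=29, d(BO,G)=67/2, d(BO,J)=50, d(BO,M)=29
step 2: merge (G,J) at d=10; branch lengths G→5, J→5; new cluster GJ
  updated: d(A,GJ)=63/2, d(BO,GJ)=167/4, d(C,GJ)=85/2, d(GJ,M)=51
step 3: merge (A,BO) at d=29; branch lengths A→29/2, BO→13; new cluster ABO
  updated: d(ABO,C)=95/3, d(ABO,GJ)=115/3, d(ABO,M)=118/3
step 4: merge (ABO,C) at d=95/3; branch lengths ABO→4/3, C→95/6; new cluster ABCO
  updated: d(ABCO,GJ)=315/8, d(ABCO,M)=43
step 5: merge (ABCO,GJ) at d=315/8; branch lengths ABCO→185/48, GJ→235/16; new cluster ABCGJO
  updated: d(ABCGJO,M)=137/3
step 6: merge (ABCGJO,M) at d=137/3; branch lengths ABCGJO→151/48, M→137/6; new cluster ABCGJMO
final tree: ((((A:29/2,(B:3/2,O:3/2):13):4/3,C:95/6):185/48,(G:5,J:5):235/16):151/48,M:137/6)
total length: 1635/16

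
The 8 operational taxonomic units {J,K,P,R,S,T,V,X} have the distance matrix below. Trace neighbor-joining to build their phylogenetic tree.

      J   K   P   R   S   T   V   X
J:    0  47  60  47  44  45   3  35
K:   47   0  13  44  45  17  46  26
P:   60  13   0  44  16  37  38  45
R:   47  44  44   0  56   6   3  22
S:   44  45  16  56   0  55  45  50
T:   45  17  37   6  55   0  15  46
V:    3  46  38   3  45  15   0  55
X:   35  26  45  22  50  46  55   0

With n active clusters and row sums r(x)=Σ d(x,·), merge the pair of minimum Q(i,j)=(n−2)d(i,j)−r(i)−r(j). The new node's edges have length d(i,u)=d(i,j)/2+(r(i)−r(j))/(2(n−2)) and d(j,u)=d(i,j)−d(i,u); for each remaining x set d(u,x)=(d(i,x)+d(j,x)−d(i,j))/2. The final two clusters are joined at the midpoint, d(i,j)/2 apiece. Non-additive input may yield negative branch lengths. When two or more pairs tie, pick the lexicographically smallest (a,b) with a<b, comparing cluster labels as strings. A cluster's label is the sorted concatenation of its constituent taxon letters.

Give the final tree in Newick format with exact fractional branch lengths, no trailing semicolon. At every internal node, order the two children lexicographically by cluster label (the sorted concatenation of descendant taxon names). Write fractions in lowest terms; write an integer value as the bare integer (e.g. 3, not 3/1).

step 1: merge (J,V) at d=3, Q=-468; branch lengths J→47/6, V→-29/6; new cluster JV
  updated: d(JV,K)=45, d(JV,P)=95/2, d(JV,R)=47/2, d(JV,S)=43, d(JV,T)=57/2, d(JV,X)=87/2
step 2: merge (P,S) at d=16, Q=-775/2; branch lengths P→7/4, S→57/4; new cluster PS
  updated: d(JV,PS)=149/4, d(K,PS)=21, d(PS,R)=42, d(PS,T)=38, d(PS,X)=79/2
step 3: merge (R,T) at d=6, Q=-249; branch lengths R→13/4, T→11/4; new cluster RT
  updated: d(JV,RT)=23, d(K,RT)=55/2, d(PS,RT)=37, d(RT,X)=31
step 4: merge (JV,RT) at d=23, Q=-793/4; branch lengths JV→397/24, RT→155/24; new cluster JRTV
  updated: d(JRTV,K)=99/4, d(JRTV,PS)=205/8, d(JRTV,X)=103/4
step 5: merge (JRTV,X) at d=103/4, Q=-927/8; branch lengths JRTV→291/32, X→533/32; new cluster JRTVX
  updated: d(JRTVX,K)=25/2, d(JRTVX,PS)=315/16
step 6: merge (JRTVX,K) at d=25/2, Q=-851/16; branch lengths JRTVX→179/32, K→221/32; new cluster JKRTVX
  updated: d(JKRTVX,PS)=451/32
step 7: merge (JKRTVX,PS) at d=451/32; branch lengths JKRTVX→451/64, PS→451/64; new cluster JKPRSTVX
final tree: (((((J:47/6,V:-29/6):397/24,(R:13/4,T:11/4):155/24):291/32,X:533/32):179/32,K:221/32):451/64,(P:7/4,S:57/4):451/64)
total length: 3211/32

(((((J:47/6,V:-29/6):397/24,(R:13/4,T:11/4):155/24):291/32,X:533/32):179/32,K:221/32):451/64,(P:7/4,S:57/4):451/64)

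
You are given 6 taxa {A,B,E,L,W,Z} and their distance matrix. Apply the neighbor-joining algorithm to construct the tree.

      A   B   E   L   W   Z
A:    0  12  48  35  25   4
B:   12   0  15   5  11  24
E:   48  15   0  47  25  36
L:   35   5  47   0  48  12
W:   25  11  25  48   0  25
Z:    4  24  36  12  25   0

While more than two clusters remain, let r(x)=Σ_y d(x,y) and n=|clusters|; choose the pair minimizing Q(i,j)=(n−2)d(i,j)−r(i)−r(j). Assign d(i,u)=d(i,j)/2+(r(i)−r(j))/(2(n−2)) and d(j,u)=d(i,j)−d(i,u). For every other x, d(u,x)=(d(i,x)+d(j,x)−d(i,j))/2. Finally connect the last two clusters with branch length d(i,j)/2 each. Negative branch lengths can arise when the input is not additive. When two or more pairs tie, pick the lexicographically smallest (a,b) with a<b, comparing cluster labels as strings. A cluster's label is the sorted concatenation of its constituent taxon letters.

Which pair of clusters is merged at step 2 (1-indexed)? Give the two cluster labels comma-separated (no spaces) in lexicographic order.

1. join A+Z (d=4, Q=-209) ⇒ AZ; edges |A|=39/8, |Z|=-7/8
  updated: d(AZ,B)=16, d(AZ,E)=40, d(AZ,L)=43/2, d(AZ,W)=23
2. join E+W (d=25, Q=-159) ⇒ EW; edges |E|=95/6, |W|=55/6
  updated: d(AZ,EW)=19, d(B,EW)=1/2, d(EW,L)=35
3. join AZ+L (d=43/2, Q=-75) ⇒ ALZ; edges |AZ|=19/2, |L|=12
  updated: d(ALZ,B)=-1/4, d(ALZ,EW)=65/4
4. join ALZ+B (d=-1/4, Q=-33/2) ⇒ ABLZ; edges |ALZ|=31/4, |B|=-8
  updated: d(ABLZ,EW)=17/2
5. join ABLZ+EW (d=17/2) ⇒ ABELWZ; edges |ABLZ|=17/4, |EW|=17/4
final tree: ((((A:39/8,Z:-7/8):19/2,L:12):31/4,B:-8):17/4,(E:95/6,W:55/6):17/4)
total length: 235/4

E,W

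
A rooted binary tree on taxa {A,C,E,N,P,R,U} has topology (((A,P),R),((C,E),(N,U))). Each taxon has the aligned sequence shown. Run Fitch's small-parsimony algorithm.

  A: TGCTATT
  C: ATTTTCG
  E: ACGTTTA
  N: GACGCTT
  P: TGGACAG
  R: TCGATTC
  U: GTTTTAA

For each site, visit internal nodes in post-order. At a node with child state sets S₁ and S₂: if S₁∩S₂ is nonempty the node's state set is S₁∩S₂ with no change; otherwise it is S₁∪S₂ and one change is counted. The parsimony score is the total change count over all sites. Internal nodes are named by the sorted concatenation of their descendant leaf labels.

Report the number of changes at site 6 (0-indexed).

[col 0] AP: children A:{T}, P:{T} ∩→ {T}; cost 0
[col 0] APR: children AP:{T}, R:{T} ∩→ {T}; cost 0
[col 0] CE: children C:{A}, E:{A} ∩→ {A}; cost 0
[col 0] NU: children N:{G}, U:{G} ∩→ {G}; cost 0
[col 0] CENU: children CE:{A}, NU:{G} ∪→ {A,G}; cost 1
[col 0] ACENPRU: children APR:{T}, CENU:{A,G} ∪→ {A,G,T}; cost 1
[col 1] AP: children A:{G}, P:{G} ∩→ {G}; cost 0
[col 1] APR: children AP:{G}, R:{C} ∪→ {C,G}; cost 1
[col 1] CE: children C:{T}, E:{C} ∪→ {C,T}; cost 1
[col 1] NU: children N:{A}, U:{T} ∪→ {A,T}; cost 1
[col 1] CENU: children CE:{C,T}, NU:{A,T} ∩→ {T}; cost 0
[col 1] ACENPRU: children APR:{C,G}, CENU:{T} ∪→ {C,G,T}; cost 1
[col 2] AP: children A:{C}, P:{G} ∪→ {C,G}; cost 1
[col 2] APR: children AP:{C,G}, R:{G} ∩→ {G}; cost 0
[col 2] CE: children C:{T}, E:{G} ∪→ {G,T}; cost 1
[col 2] NU: children N:{C}, U:{T} ∪→ {C,T}; cost 1
[col 2] CENU: children CE:{G,T}, NU:{C,T} ∩→ {T}; cost 0
[col 2] ACENPRU: children APR:{G}, CENU:{T} ∪→ {G,T}; cost 1
[col 3] AP: children A:{T}, P:{A} ∪→ {A,T}; cost 1
[col 3] APR: children AP:{A,T}, R:{A} ∩→ {A}; cost 0
[col 3] CE: children C:{T}, E:{T} ∩→ {T}; cost 0
[col 3] NU: children N:{G}, U:{T} ∪→ {G,T}; cost 1
[col 3] CENU: children CE:{T}, NU:{G,T} ∩→ {T}; cost 0
[col 3] ACENPRU: children APR:{A}, CENU:{T} ∪→ {A,T}; cost 1
[col 4] AP: children A:{A}, P:{C} ∪→ {A,C}; cost 1
[col 4] APR: children AP:{A,C}, R:{T} ∪→ {A,C,T}; cost 1
[col 4] CE: children C:{T}, E:{T} ∩→ {T}; cost 0
[col 4] NU: children N:{C}, U:{T} ∪→ {C,T}; cost 1
[col 4] CENU: children CE:{T}, NU:{C,T} ∩→ {T}; cost 0
[col 4] ACENPRU: children APR:{A,C,T}, CENU:{T} ∩→ {T}; cost 0
[col 5] AP: children A:{T}, P:{A} ∪→ {A,T}; cost 1
[col 5] APR: children AP:{A,T}, R:{T} ∩→ {T}; cost 0
[col 5] CE: children C:{C}, E:{T} ∪→ {C,T}; cost 1
[col 5] NU: children N:{T}, U:{A} ∪→ {A,T}; cost 1
[col 5] CENU: children CE:{C,T}, NU:{A,T} ∩→ {T}; cost 0
[col 5] ACENPRU: children APR:{T}, CENU:{T} ∩→ {T}; cost 0
[col 6] AP: children A:{T}, P:{G} ∪→ {G,T}; cost 1
[col 6] APR: children AP:{G,T}, R:{C} ∪→ {C,G,T}; cost 1
[col 6] CE: children C:{G}, E:{A} ∪→ {A,G}; cost 1
[col 6] NU: children N:{T}, U:{A} ∪→ {A,T}; cost 1
[col 6] CENU: children CE:{A,G}, NU:{A,T} ∩→ {A}; cost 0
[col 6] ACENPRU: children APR:{C,G,T}, CENU:{A} ∪→ {A,C,G,T}; cost 1
per-site changes: [2, 4, 4, 3, 3, 3, 5]; total = 24

5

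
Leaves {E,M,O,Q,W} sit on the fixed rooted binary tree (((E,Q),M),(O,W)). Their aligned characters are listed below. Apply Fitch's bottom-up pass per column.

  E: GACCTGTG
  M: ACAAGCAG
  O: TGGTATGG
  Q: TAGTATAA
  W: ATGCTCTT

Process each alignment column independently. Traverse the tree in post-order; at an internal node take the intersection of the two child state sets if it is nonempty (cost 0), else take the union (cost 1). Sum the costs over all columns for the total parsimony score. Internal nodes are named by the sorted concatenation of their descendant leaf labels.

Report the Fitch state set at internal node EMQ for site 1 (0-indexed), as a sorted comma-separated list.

EQ@0: {G} ∪ {T} = {G,T} (union, +1)
EMQ@0: {G,T} ∪ {A} = {A,G,T} (union, +1)
OW@0: {T} ∪ {A} = {A,T} (union, +1)
EMOQW@0: {A,G,T} ∩ {A,T} = {A,T} (intersection, +0)
EQ@1: {A} ∩ {A} = {A} (intersection, +0)
EMQ@1: {A} ∪ {C} = {A,C} (union, +1)
OW@1: {G} ∪ {T} = {G,T} (union, +1)
EMOQW@1: {A,C} ∪ {G,T} = {A,C,G,T} (union, +1)
EQ@2: {C} ∪ {G} = {C,G} (union, +1)
EMQ@2: {C,G} ∪ {A} = {A,C,G} (union, +1)
OW@2: {G} ∩ {G} = {G} (intersection, +0)
EMOQW@2: {A,C,G} ∩ {G} = {G} (intersection, +0)
EQ@3: {C} ∪ {T} = {C,T} (union, +1)
EMQ@3: {C,T} ∪ {A} = {A,C,T} (union, +1)
OW@3: {T} ∪ {C} = {C,T} (union, +1)
EMOQW@3: {A,C,T} ∩ {C,T} = {C,T} (intersection, +0)
EQ@4: {T} ∪ {A} = {A,T} (union, +1)
EMQ@4: {A,T} ∪ {G} = {A,G,T} (union, +1)
OW@4: {A} ∪ {T} = {A,T} (union, +1)
EMOQW@4: {A,G,T} ∩ {A,T} = {A,T} (intersection, +0)
EQ@5: {G} ∪ {T} = {G,T} (union, +1)
EMQ@5: {G,T} ∪ {C} = {C,G,T} (union, +1)
OW@5: {T} ∪ {C} = {C,T} (union, +1)
EMOQW@5: {C,G,T} ∩ {C,T} = {C,T} (intersection, +0)
EQ@6: {T} ∪ {A} = {A,T} (union, +1)
EMQ@6: {A,T} ∩ {A} = {A} (intersection, +0)
OW@6: {G} ∪ {T} = {G,T} (union, +1)
EMOQW@6: {A} ∪ {G,T} = {A,G,T} (union, +1)
EQ@7: {G} ∪ {A} = {A,G} (union, +1)
EMQ@7: {A,G} ∩ {G} = {G} (intersection, +0)
OW@7: {G} ∪ {T} = {G,T} (union, +1)
EMOQW@7: {G} ∩ {G,T} = {G} (intersection, +0)
per-site changes: [3, 3, 2, 3, 3, 3, 3, 2]; total = 22

A,C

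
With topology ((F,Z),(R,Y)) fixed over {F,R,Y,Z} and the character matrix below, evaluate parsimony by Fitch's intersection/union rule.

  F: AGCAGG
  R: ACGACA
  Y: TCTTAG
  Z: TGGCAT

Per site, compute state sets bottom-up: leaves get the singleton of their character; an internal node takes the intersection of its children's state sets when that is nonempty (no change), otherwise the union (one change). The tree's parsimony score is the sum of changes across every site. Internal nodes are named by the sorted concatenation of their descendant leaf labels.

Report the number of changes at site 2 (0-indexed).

2

site 0, node FZ: F={A} ∪ Z={T} → {A,T} (+1)
site 0, node RY: R={A} ∪ Y={T} → {A,T} (+1)
site 0, node FRYZ: FZ={A,T} ∩ RY={A,T} → {A,T} (+0)
site 1, node FZ: F={G} ∩ Z={G} → {G} (+0)
site 1, node RY: R={C} ∩ Y={C} → {C} (+0)
site 1, node FRYZ: FZ={G} ∪ RY={C} → {C,G} (+1)
site 2, node FZ: F={C} ∪ Z={G} → {C,G} (+1)
site 2, node RY: R={G} ∪ Y={T} → {G,T} (+1)
site 2, node FRYZ: FZ={C,G} ∩ RY={G,T} → {G} (+0)
site 3, node FZ: F={A} ∪ Z={C} → {A,C} (+1)
site 3, node RY: R={A} ∪ Y={T} → {A,T} (+1)
site 3, node FRYZ: FZ={A,C} ∩ RY={A,T} → {A} (+0)
site 4, node FZ: F={G} ∪ Z={A} → {A,G} (+1)
site 4, node RY: R={C} ∪ Y={A} → {A,C} (+1)
site 4, node FRYZ: FZ={A,G} ∩ RY={A,C} → {A} (+0)
site 5, node FZ: F={G} ∪ Z={T} → {G,T} (+1)
site 5, node RY: R={A} ∪ Y={G} → {A,G} (+1)
site 5, node FRYZ: FZ={G,T} ∩ RY={A,G} → {G} (+0)
per-site changes: [2, 1, 2, 2, 2, 2]; total = 11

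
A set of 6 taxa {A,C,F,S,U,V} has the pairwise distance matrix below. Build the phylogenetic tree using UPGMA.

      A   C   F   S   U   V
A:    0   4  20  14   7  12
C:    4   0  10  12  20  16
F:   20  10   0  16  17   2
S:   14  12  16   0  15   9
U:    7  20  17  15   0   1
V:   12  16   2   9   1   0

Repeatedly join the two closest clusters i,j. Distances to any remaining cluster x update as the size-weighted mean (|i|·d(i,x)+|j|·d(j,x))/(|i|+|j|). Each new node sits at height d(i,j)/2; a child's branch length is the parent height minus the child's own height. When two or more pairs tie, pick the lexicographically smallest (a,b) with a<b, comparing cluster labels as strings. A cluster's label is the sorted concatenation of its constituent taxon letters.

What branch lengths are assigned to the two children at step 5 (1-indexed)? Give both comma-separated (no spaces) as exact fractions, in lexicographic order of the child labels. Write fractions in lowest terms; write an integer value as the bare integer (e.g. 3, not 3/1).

4/9,79/36

1. join U+V (d=1) ⇒ UV; edges |U|=1/2, |V|=1/2
  updated: d(A,UV)=19/2, d(C,UV)=18, d(F,UV)=19/2, d(S,UV)=12
2. join A+C (d=4) ⇒ AC; edges |A|=2, |C|=2
  updated: d(AC,F)=15, d(AC,S)=13, d(AC,UV)=55/4
3. join F+UV (d=19/2) ⇒ FUV; edges |F|=19/4, |UV|=17/4
  updated: d(AC,FUV)=85/6, d(FUV,S)=40/3
4. join AC+S (d=13) ⇒ ACS; edges |AC|=9/2, |S|=13/2
  updated: d(ACS,FUV)=125/9
5. join ACS+FUV (d=125/9) ⇒ ACFSUV; edges |ACS|=4/9, |FUV|=79/36
final tree: (((A:2,C:2):9/2,S:13/2):4/9,(F:19/4,(U:1/2,V:1/2):17/4):79/36)
total length: 995/36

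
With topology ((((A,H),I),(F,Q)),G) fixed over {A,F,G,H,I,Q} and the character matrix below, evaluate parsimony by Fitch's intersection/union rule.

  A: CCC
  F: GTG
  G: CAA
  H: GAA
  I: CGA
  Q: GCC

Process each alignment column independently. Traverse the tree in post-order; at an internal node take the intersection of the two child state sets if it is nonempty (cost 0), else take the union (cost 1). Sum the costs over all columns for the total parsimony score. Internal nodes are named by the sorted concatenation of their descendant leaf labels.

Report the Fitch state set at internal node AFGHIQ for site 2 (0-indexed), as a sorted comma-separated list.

site 0, node AH: A={C} ∪ H={G} → {C,G} (+1)
site 0, node AHI: AH={C,G} ∩ I={C} → {C} (+0)
site 0, node FQ: F={G} ∩ Q={G} → {G} (+0)
site 0, node AFHIQ: AHI={C} ∪ FQ={G} → {C,G} (+1)
site 0, node AFGHIQ: AFHIQ={C,G} ∩ G={C} → {C} (+0)
site 1, node AH: A={C} ∪ H={A} → {A,C} (+1)
site 1, node AHI: AH={A,C} ∪ I={G} → {A,C,G} (+1)
site 1, node FQ: F={T} ∪ Q={C} → {C,T} (+1)
site 1, node AFHIQ: AHI={A,C,G} ∩ FQ={C,T} → {C} (+0)
site 1, node AFGHIQ: AFHIQ={C} ∪ G={A} → {A,C} (+1)
site 2, node AH: A={C} ∪ H={A} → {A,C} (+1)
site 2, node AHI: AH={A,C} ∩ I={A} → {A} (+0)
site 2, node FQ: F={G} ∪ Q={C} → {C,G} (+1)
site 2, node AFHIQ: AHI={A} ∪ FQ={C,G} → {A,C,G} (+1)
site 2, node AFGHIQ: AFHIQ={A,C,G} ∩ G={A} → {A} (+0)
per-site changes: [2, 4, 3]; total = 9

A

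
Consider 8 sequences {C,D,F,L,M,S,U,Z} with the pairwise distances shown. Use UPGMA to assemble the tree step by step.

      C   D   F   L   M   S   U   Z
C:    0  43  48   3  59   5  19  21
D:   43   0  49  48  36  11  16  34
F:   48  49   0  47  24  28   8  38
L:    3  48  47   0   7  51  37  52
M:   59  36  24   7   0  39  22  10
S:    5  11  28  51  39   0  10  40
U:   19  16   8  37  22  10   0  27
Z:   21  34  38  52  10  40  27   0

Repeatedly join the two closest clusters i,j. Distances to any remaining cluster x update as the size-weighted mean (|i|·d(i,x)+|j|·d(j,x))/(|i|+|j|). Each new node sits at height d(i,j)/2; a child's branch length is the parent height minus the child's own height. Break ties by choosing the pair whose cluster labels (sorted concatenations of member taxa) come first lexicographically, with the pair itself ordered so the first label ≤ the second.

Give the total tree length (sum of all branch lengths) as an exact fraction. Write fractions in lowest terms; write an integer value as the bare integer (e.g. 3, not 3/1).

iteration 1: select C,L (d=3); attach at lengths (3/2, 3/2); label the merged cluster CL
  updated: d(CL,D)=91/2, d(CL,F)=95/2, d(CL,M)=33, d(CL,S)=28, d(CL,U)=28, d(CL,Z)=73/2
iteration 2: select F,U (d=8); attach at lengths (4, 4); label the merged cluster FU
  updated: d(CL,FU)=151/4, d(D,FU)=65/2, d(FU,M)=23, d(FU,S)=19, d(FU,Z)=65/2
iteration 3: select M,Z (d=10); attach at lengths (5, 5); label the merged cluster MZ
  updated: d(CL,MZ)=139/4, d(D,MZ)=35, d(FU,MZ)=111/4, d(MZ,S)=79/2
iteration 4: select D,S (d=11); attach at lengths (11/2, 11/2); label the merged cluster DS
  updated: d(CL,DS)=147/4, d(DS,FU)=103/4, d(DS,MZ)=149/4
iteration 5: select DS,FU (d=103/4); attach at lengths (59/8, 71/8); label the merged cluster DFSU
  updated: d(CL,DFSU)=149/4, d(DFSU,MZ)=65/2
iteration 6: select DFSU,MZ (d=65/2); attach at lengths (27/8, 45/4); label the merged cluster DFMSUZ
  updated: d(CL,DFMSUZ)=437/12
iteration 7: select CL,DFMSUZ (d=437/12); attach at lengths (401/24, 47/24); label the merged cluster CDFLMSUZ
final tree: ((C:3/2,L:3/2):401/24,(((D:11/2,S:11/2):59/8,(F:4,U:4):71/8):27/8,(M:5,Z:5):45/4):47/24)
total length: 1957/24

1957/24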